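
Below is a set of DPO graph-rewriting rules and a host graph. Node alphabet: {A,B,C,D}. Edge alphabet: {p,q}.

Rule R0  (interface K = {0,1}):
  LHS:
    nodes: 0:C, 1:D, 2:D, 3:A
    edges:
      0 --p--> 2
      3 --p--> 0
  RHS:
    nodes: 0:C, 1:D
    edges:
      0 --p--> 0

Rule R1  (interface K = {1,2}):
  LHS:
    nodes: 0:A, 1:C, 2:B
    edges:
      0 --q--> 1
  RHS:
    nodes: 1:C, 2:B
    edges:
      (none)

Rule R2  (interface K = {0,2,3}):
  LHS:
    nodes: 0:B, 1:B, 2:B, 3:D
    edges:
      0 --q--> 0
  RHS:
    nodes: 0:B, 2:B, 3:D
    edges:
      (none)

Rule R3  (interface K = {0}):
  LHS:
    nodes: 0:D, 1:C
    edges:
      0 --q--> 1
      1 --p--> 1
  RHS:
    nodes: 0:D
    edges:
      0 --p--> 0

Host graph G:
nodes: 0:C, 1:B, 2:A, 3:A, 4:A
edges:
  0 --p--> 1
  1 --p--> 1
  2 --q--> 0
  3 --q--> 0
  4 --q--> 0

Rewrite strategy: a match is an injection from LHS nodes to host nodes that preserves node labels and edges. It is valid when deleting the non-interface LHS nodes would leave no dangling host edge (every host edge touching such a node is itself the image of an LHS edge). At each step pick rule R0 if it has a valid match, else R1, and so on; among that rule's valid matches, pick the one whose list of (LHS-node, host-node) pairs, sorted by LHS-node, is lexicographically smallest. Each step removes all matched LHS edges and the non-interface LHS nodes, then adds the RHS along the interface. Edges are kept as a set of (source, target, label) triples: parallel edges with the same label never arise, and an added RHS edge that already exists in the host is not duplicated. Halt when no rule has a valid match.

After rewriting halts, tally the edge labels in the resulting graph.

Answer: p:2

Steps:
[0] host  ⇒  5 nodes, 5 edges  {0-p->1 1-p->1 2-q->0 3-q->0 4-q->0}
[1] R1 @ {0↦2, 1↦0, 2↦1}  ⇒  4 nodes, 4 edges  {0-p->1 1-p->1 3-q->0 4-q->0}
[2] R1 @ {0↦3, 1↦0, 2↦1}  ⇒  3 nodes, 3 edges  {0-p->1 1-p->1 4-q->0}
[3] R1 @ {0↦4, 1↦0, 2↦1}  ⇒  2 nodes, 2 edges  {0-p->1 1-p->1}
halt: no rule applies after step 3
NF edges: [(0, 1, 'p'), (1, 1, 'p')]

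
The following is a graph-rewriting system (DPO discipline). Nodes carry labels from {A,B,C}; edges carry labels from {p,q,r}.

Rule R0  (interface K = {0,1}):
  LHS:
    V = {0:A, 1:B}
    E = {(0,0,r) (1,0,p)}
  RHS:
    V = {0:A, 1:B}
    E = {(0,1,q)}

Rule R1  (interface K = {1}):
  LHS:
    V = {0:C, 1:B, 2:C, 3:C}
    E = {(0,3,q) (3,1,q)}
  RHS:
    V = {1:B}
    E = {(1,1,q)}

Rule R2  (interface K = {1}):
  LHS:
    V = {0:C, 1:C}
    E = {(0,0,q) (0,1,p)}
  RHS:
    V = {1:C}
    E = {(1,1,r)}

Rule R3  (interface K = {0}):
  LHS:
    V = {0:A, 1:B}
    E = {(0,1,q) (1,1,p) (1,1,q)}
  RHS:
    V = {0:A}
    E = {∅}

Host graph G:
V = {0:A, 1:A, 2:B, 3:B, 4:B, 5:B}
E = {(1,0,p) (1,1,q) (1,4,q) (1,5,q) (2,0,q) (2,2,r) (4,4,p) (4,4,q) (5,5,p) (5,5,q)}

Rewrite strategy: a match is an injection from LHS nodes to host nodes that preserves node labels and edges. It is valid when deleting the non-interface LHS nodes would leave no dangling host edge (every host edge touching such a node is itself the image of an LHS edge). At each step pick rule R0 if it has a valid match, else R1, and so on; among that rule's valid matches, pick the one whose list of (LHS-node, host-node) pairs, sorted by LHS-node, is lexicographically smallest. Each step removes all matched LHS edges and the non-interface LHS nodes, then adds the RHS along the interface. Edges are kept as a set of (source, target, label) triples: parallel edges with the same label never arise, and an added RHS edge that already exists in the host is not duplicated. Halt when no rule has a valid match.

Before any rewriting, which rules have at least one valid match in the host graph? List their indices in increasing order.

R0: no valid match — LHS pattern not found
R1: no valid match — LHS pattern not found
R2: no valid match — LHS pattern not found
R3: 2 valid matches — {0↦1, 1↦4}, {0↦1, 1↦5}

Answer: [R3]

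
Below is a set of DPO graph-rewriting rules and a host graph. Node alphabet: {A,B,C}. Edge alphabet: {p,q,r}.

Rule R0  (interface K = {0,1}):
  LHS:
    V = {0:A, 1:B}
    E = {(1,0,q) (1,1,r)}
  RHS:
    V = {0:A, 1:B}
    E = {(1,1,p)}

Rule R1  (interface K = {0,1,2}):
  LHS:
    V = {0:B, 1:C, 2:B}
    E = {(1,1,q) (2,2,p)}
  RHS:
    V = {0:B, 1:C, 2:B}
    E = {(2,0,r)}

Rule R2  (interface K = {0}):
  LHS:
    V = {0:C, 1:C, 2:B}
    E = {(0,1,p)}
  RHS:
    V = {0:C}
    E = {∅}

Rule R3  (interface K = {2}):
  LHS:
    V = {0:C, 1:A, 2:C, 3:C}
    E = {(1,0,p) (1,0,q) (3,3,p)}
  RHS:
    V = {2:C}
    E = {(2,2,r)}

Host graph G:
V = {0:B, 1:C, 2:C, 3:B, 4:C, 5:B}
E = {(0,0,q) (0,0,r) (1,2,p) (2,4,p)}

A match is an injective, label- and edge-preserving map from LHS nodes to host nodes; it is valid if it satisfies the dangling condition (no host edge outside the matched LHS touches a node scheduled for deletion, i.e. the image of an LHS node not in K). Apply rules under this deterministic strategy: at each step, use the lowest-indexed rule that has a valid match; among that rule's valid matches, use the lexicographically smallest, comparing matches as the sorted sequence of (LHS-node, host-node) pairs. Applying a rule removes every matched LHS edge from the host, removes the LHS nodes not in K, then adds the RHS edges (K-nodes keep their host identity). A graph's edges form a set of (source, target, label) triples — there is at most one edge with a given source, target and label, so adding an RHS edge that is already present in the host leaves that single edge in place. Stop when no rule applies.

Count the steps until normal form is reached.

Answer: 2

Steps:
initial: |V|=6 |E|=4  E = 0-q->0 0-r->0 1-p->2 2-p->4
step 1: apply R2 at {0↦2, 1↦4, 2↦3}  → |V|=4 |E|=3  E = 0-q->0 0-r->0 1-p->2
step 2: apply R2 at {0↦1, 1↦2, 2↦5}  → |V|=2 |E|=2  E = 0-q->0 0-r->0
normal form: no rule applies after step 2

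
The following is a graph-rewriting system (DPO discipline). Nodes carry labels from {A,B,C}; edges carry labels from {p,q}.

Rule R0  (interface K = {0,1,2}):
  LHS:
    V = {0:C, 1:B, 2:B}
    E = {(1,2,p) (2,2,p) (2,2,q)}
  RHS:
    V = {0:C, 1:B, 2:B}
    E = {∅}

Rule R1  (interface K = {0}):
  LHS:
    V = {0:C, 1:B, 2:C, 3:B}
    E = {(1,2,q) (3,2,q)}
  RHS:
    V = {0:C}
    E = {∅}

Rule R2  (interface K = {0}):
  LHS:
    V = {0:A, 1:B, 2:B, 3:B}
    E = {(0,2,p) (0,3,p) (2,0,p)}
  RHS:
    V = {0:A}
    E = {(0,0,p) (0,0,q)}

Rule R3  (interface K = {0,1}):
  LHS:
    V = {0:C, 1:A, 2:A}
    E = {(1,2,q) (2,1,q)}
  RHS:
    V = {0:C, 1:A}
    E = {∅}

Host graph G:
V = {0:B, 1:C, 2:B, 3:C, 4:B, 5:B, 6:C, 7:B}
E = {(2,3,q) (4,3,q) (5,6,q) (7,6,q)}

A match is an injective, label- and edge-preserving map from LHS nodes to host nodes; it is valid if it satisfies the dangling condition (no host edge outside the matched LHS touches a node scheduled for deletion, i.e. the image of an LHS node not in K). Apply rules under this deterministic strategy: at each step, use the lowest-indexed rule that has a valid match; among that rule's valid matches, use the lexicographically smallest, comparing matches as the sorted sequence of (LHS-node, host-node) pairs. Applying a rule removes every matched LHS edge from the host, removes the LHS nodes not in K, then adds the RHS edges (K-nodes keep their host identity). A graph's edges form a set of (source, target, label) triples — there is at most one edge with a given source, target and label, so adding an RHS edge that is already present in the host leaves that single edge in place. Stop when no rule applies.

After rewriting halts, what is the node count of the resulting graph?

[0] host  ⇒  8 nodes, 4 edges  {2-q->3 4-q->3 5-q->6 7-q->6}
[1] R1 @ {0↦1, 1↦2, 2↦3, 3↦4}  ⇒  5 nodes, 2 edges  {5-q->6 7-q->6}
[2] R1 @ {0↦1, 1↦5, 2↦6, 3↦7}  ⇒  2 nodes, 0 edges  {∅}
halt: no rule applies after step 2
NF nodes: {0:B, 1:C}

Answer: 2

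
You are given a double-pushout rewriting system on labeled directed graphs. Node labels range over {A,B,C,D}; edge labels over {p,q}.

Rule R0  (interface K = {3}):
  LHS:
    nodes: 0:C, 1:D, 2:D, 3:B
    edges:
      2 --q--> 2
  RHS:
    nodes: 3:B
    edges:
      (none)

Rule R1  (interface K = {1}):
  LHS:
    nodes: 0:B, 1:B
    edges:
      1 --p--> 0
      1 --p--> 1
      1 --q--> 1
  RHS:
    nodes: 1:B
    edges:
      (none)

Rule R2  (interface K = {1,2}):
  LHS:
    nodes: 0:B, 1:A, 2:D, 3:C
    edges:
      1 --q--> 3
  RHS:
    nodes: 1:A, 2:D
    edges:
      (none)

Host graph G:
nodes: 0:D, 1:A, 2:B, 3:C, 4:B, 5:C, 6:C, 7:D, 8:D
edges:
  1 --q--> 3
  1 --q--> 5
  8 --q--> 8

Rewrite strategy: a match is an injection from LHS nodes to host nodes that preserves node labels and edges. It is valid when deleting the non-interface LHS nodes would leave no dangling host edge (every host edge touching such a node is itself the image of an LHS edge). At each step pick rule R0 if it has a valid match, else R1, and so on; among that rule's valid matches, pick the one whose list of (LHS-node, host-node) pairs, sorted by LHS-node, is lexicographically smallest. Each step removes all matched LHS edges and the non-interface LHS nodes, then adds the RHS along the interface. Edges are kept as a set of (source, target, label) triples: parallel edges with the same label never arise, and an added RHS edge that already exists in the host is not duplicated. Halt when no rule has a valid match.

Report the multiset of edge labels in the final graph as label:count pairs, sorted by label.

Answer: (no edges)

Steps:
start.  V:9 E:3  edges: 1-q->3 1-q->5 8-q->8
1. fire R0 via {0↦6, 1↦0, 2↦8, 3↦2}  →  V:6 E:2  edges: 1-q->3 1-q->5
2. fire R2 via {0↦2, 1↦1, 2↦7, 3↦3}  →  V:4 E:1  edges: 1-q->5
3. fire R2 via {0↦4, 1↦1, 2↦7, 3↦5}  →  V:2 E:0  edges: ∅
halt: no rule applies after step 3
NF edges: []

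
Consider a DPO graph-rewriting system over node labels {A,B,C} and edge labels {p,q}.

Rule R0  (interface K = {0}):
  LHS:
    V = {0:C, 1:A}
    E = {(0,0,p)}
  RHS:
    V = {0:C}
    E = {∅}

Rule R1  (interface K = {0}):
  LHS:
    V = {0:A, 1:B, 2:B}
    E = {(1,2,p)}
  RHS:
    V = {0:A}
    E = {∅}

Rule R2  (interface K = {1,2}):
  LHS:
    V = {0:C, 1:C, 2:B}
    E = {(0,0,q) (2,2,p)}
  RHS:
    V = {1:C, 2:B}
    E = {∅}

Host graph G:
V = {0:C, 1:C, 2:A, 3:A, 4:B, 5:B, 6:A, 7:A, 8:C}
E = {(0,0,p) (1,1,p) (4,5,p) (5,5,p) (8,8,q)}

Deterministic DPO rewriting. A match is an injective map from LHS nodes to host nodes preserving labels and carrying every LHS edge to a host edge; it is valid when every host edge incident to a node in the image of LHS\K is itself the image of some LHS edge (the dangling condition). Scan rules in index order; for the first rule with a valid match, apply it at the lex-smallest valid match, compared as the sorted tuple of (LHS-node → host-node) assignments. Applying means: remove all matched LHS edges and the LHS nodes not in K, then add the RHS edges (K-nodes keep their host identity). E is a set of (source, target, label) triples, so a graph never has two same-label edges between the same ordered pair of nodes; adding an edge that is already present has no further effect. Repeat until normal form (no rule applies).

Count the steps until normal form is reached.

start.  V:9 E:5  edges: 0-p->0 1-p->1 4-p->5 5-p->5 8-q->8
1. fire R0 via {0↦0, 1↦2}  →  V:8 E:4  edges: 1-p->1 4-p->5 5-p->5 8-q->8
2. fire R0 via {0↦1, 1↦3}  →  V:7 E:3  edges: 4-p->5 5-p->5 8-q->8
3. fire R2 via {0↦8, 1↦0, 2↦5}  →  V:6 E:1  edges: 4-p->5
4. fire R1 via {0↦6, 1↦4, 2↦5}  →  V:4 E:0  edges: ∅
normal form: no rule applies after step 4

Answer: 4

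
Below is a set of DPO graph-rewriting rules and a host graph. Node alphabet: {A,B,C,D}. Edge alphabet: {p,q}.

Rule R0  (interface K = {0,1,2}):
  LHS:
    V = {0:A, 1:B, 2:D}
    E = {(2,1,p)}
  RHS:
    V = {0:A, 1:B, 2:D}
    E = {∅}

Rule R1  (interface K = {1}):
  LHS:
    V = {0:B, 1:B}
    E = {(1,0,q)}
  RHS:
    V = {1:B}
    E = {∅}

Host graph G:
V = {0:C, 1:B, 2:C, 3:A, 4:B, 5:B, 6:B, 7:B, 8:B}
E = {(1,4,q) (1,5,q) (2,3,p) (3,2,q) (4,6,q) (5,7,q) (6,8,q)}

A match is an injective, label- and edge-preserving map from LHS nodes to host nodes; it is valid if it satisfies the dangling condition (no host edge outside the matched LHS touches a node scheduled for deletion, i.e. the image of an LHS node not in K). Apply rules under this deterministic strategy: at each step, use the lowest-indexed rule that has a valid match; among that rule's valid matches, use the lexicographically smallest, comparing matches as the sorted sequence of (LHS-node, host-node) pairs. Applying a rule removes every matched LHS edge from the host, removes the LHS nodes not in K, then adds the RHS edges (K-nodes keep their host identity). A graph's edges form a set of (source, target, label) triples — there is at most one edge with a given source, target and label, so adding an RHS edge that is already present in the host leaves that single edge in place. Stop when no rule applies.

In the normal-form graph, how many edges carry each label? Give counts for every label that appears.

start.  V:9 E:7  edges: 1-q->4 1-q->5 2-p->3 3-q->2 4-q->6 5-q->7 6-q->8
1. fire R1 via {0↦7, 1↦5}  →  V:8 E:6  edges: 1-q->4 1-q->5 2-p->3 3-q->2 4-q->6 6-q->8
2. fire R1 via {0↦5, 1↦1}  →  V:7 E:5  edges: 1-q->4 2-p->3 3-q->2 4-q->6 6-q->8
3. fire R1 via {0↦8, 1↦6}  →  V:6 E:4  edges: 1-q->4 2-p->3 3-q->2 4-q->6
4. fire R1 via {0↦6, 1↦4}  →  V:5 E:3  edges: 1-q->4 2-p->3 3-q->2
5. fire R1 via {0↦4, 1↦1}  →  V:4 E:2  edges: 2-p->3 3-q->2
final graph: no rule applies after step 5
NF edges: [(2, 3, 'p'), (3, 2, 'q')]

Answer: p:1 q:1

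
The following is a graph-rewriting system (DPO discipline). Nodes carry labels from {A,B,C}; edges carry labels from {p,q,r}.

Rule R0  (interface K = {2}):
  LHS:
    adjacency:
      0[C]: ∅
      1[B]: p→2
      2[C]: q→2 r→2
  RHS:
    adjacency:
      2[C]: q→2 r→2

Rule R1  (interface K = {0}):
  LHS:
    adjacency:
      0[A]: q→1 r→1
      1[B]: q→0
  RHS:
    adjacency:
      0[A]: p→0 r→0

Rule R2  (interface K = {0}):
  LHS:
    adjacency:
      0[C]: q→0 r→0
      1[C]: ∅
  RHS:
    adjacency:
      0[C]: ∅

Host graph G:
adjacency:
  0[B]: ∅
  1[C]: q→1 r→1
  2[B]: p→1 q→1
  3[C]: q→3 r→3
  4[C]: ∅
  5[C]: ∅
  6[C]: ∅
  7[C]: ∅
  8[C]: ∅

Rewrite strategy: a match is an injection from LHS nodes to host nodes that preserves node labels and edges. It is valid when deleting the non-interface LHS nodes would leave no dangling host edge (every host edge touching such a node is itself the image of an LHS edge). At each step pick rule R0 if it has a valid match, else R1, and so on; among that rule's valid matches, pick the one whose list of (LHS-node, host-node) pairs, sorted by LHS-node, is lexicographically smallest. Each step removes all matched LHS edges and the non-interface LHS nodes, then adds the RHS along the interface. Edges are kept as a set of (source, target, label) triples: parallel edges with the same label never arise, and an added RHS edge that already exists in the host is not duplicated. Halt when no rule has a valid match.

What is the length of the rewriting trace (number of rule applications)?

[0] host  ⇒  9 nodes, 6 edges  {1-q->1 1-r->1 2-p->1 2-q->1 3-q->3 3-r->3}
[1] R2 @ {0↦1, 1↦4}  ⇒  8 nodes, 4 edges  {2-p->1 2-q->1 3-q->3 3-r->3}
[2] R2 @ {0↦3, 1↦5}  ⇒  7 nodes, 2 edges  {2-p->1 2-q->1}
halt: no rule applies after step 2

Answer: 2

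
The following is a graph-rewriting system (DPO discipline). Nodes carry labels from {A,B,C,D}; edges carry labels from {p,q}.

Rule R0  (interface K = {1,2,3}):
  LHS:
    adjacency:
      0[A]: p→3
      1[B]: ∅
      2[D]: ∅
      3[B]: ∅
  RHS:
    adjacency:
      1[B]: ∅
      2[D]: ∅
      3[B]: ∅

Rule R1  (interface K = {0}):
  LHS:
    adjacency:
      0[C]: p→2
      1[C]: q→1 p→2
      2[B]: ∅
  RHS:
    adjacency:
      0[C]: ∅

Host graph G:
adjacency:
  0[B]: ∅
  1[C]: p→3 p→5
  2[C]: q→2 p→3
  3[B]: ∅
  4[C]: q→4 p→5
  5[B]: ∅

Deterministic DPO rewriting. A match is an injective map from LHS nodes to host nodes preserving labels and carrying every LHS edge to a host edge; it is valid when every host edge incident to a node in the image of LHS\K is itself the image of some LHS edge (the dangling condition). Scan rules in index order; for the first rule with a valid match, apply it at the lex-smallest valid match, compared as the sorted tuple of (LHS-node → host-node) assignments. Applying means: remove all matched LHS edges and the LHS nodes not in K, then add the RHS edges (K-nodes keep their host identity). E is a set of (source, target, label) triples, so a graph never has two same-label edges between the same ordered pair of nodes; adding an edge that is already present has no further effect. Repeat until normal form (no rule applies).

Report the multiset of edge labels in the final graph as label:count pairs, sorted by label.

Answer: (no edges)

Rewrite trace:
initial: |V|=6 |E|=6  E = 1-p->3 1-p->5 2-q->2 2-p->3 4-q->4 4-p->5
step 1: apply R1 at {0↦1, 1↦2, 2↦3}  → |V|=4 |E|=3  E = 1-p->5 4-q->4 4-p->5
step 2: apply R1 at {0↦1, 1↦4, 2↦5}  → |V|=2 |E|=0  E = ∅
normal form: no rule applies after step 2
NF edges: []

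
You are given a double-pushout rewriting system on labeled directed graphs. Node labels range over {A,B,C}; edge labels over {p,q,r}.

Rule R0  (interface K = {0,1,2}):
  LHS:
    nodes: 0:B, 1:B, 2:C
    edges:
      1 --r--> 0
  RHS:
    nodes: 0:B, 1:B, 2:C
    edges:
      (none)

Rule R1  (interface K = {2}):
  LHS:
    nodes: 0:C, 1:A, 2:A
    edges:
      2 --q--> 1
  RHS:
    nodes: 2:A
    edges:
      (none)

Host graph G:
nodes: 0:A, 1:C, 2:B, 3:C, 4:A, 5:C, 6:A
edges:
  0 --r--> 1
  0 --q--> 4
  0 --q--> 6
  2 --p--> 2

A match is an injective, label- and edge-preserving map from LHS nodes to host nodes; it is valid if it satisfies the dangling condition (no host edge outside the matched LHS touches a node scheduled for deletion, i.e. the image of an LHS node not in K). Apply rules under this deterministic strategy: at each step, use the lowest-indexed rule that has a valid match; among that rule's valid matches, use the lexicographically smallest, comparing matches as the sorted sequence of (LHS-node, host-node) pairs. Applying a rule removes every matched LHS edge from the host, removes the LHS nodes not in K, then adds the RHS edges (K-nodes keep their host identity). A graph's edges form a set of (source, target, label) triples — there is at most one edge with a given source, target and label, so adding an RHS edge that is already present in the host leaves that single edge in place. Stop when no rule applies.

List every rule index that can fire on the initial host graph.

R0: no valid match — LHS pattern not found
R1: 4 valid matches — {0↦3, 1↦4, 2↦0}, {0↦3, 1↦6, 2↦0}, {0↦5, 1↦4, 2↦0} (+1 more)

Answer: [R1]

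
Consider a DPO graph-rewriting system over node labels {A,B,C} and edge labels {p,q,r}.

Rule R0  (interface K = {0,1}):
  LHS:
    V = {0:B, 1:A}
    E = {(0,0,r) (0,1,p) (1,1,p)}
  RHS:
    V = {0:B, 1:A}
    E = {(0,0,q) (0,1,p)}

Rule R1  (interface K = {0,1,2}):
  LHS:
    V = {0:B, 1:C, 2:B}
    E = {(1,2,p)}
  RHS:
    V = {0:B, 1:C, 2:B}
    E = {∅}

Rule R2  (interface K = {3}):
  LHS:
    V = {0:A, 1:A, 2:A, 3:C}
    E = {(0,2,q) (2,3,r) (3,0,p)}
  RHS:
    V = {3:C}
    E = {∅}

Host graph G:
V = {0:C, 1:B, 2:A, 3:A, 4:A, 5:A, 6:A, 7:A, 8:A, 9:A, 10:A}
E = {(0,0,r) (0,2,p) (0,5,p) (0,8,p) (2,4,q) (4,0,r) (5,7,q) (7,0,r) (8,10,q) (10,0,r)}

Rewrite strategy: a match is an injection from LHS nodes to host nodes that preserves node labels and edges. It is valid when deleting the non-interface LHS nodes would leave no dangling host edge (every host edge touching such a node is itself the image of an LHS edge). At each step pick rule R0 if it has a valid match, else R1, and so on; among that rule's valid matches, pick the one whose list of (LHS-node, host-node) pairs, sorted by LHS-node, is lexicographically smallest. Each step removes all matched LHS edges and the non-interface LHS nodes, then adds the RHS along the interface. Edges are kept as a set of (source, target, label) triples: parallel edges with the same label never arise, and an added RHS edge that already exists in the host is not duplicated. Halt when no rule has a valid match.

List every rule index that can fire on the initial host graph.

Answer: [R2]

Derivation:
R0: no valid match — LHS pattern not found
R1: no valid match — LHS pattern not found
R2: 9 valid matches — {0↦2, 1↦3, 2↦4, 3↦0}, {0↦2, 1↦6, 2↦4, 3↦0}, {0↦2, 1↦9, 2↦4, 3↦0} (+6 more)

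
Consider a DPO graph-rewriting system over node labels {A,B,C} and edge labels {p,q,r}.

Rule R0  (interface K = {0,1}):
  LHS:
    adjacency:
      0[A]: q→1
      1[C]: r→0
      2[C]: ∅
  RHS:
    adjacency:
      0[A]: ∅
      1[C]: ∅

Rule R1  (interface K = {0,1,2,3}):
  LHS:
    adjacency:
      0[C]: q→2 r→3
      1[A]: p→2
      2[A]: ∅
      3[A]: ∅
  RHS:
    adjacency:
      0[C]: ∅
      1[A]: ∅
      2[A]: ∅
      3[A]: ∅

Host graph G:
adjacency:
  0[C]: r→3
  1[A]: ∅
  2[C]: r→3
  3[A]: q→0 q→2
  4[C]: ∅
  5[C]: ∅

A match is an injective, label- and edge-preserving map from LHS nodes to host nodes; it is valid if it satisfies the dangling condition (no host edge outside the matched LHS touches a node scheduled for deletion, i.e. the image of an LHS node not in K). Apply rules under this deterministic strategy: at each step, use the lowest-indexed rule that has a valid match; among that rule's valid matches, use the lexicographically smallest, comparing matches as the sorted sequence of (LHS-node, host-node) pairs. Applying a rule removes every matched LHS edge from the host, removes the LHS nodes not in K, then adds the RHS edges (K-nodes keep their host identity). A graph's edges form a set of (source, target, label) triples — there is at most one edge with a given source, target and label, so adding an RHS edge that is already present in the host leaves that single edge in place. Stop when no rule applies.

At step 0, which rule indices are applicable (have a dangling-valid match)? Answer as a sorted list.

Answer: [R0]

Steps:
R0: 4 valid matches — {0↦3, 1↦0, 2↦4}, {0↦3, 1↦0, 2↦5}, {0↦3, 1↦2, 2↦4} (+1 more)
R1: no valid match — LHS pattern not found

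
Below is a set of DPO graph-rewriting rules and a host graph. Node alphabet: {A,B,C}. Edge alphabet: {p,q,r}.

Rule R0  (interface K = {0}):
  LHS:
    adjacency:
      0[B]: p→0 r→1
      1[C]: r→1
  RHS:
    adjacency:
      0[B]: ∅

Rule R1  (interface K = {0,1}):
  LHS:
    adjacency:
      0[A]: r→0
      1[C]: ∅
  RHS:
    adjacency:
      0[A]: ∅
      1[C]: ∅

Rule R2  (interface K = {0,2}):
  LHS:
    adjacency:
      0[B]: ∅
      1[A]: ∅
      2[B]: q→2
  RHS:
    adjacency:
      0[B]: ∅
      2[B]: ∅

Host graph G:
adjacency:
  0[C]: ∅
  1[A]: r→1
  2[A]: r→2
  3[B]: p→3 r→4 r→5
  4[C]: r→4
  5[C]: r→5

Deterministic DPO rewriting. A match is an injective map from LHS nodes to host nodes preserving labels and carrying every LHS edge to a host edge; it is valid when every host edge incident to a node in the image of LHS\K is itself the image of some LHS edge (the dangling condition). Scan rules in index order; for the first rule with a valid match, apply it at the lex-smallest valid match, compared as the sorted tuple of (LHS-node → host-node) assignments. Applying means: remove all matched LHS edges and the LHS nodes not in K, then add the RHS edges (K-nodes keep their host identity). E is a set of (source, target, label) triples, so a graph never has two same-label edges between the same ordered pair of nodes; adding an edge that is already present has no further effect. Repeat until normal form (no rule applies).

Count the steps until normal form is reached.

start.  V:6 E:7  edges: 1-r->1 2-r->2 3-p->3 3-r->4 3-r->5 4-r->4 5-r->5
1. fire R0 via {0↦3, 1↦4}  →  V:5 E:4  edges: 1-r->1 2-r->2 3-r->5 5-r->5
2. fire R1 via {0↦1, 1↦0}  →  V:5 E:3  edges: 2-r->2 3-r->5 5-r->5
3. fire R1 via {0↦2, 1↦0}  →  V:5 E:2  edges: 3-r->5 5-r->5
final graph: no rule applies after step 3

Answer: 3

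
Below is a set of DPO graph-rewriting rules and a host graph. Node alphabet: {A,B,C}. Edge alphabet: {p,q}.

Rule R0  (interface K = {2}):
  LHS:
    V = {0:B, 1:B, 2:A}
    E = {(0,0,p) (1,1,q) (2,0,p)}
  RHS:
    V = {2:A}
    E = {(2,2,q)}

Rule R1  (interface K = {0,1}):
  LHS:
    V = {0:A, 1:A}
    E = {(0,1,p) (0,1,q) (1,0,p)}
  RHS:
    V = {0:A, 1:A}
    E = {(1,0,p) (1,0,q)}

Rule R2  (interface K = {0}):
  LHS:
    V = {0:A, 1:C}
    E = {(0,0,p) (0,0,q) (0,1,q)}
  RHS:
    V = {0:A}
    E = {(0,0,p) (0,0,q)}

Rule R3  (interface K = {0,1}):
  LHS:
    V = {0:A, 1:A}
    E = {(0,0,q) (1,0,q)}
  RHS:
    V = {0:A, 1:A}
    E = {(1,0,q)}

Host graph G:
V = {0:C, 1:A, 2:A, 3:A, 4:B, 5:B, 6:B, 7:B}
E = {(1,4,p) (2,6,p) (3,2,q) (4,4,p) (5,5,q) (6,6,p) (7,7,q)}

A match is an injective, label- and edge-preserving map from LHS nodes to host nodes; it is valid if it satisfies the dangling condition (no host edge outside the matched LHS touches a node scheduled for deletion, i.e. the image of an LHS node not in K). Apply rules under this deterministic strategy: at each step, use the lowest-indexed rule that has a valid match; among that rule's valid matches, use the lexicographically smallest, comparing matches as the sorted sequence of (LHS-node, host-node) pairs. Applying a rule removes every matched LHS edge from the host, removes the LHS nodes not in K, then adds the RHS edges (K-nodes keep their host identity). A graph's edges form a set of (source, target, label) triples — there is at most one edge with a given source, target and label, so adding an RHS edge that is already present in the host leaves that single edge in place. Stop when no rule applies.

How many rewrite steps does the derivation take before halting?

initial: |V|=8 |E|=7  E = 1-p->4 2-p->6 3-q->2 4-p->4 5-q->5 6-p->6 7-q->7
step 1: apply R0 at {0↦4, 1↦5, 2↦1}  → |V|=6 |E|=5  E = 1-q->1 2-p->6 3-q->2 6-p->6 7-q->7
step 2: apply R0 at {0↦6, 1↦7, 2↦2}  → |V|=4 |E|=3  E = 1-q->1 2-q->2 3-q->2
step 3: apply R3 at {0↦2, 1↦3}  → |V|=4 |E|=2  E = 1-q->1 3-q->2
normal form: no rule applies after step 3

Answer: 3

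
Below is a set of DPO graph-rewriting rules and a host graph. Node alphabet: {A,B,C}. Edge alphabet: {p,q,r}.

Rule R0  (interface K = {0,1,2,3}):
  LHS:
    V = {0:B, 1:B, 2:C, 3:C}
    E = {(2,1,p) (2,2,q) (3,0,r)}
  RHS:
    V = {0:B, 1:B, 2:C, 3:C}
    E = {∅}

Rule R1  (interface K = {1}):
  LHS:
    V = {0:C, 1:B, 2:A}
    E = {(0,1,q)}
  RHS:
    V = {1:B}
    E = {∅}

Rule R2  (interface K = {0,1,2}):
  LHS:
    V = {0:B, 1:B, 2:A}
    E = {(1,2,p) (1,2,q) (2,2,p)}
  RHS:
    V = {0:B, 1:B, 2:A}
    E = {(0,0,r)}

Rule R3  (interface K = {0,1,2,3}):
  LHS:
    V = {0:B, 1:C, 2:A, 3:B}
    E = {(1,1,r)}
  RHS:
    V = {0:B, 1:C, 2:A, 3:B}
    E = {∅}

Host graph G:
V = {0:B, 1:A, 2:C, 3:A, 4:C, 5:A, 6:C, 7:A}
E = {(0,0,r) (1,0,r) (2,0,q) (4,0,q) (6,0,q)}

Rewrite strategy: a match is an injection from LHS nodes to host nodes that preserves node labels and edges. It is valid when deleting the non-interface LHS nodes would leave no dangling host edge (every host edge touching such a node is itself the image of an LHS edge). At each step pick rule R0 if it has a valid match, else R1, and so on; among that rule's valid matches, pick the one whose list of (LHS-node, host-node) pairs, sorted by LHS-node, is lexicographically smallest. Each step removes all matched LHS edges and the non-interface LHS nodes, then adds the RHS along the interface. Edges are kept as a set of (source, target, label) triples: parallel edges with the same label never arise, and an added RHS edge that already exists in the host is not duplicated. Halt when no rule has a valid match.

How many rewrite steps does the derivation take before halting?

Answer: 3

Steps:
initial: |V|=8 |E|=5  E = 0-r->0 1-r->0 2-q->0 4-q->0 6-q->0
step 1: apply R1 at {0↦2, 1↦0, 2↦3}  → |V|=6 |E|=4  E = 0-r->0 1-r->0 4-q->0 6-q->0
step 2: apply R1 at {0↦4, 1↦0, 2↦5}  → |V|=4 |E|=3  E = 0-r->0 1-r->0 6-q->0
step 3: apply R1 at {0↦6, 1↦0, 2↦7}  → |V|=2 |E|=2  E = 0-r->0 1-r->0
normal form: no rule applies after step 3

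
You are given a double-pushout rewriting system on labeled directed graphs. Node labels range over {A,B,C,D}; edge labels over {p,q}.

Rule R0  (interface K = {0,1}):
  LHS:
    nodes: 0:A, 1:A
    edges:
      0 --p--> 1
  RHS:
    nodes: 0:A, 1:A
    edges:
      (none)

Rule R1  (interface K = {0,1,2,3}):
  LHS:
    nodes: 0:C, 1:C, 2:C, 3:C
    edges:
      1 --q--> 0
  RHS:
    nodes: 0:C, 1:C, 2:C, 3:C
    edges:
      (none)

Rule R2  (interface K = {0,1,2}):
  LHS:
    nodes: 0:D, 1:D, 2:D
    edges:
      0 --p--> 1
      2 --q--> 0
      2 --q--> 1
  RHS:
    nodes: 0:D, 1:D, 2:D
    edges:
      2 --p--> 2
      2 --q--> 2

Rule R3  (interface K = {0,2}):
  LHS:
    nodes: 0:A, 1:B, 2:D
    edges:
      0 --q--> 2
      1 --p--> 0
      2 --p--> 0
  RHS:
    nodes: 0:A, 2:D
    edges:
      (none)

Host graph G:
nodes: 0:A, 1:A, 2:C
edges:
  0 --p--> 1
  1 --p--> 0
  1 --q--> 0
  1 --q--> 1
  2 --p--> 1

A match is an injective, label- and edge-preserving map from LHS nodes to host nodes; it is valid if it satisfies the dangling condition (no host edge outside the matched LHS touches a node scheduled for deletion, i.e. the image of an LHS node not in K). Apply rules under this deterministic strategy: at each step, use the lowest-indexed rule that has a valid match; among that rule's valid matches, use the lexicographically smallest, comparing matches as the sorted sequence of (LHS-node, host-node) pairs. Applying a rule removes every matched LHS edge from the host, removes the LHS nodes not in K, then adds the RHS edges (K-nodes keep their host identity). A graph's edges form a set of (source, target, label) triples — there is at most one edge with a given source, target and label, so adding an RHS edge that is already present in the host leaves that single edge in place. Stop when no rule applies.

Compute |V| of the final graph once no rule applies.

initial: |V|=3 |E|=5  E = 0-p->1 1-p->0 1-q->0 1-q->1 2-p->1
step 1: apply R0 at {0↦0, 1↦1}  → |V|=3 |E|=4  E = 1-p->0 1-q->0 1-q->1 2-p->1
step 2: apply R0 at {0↦1, 1↦0}  → |V|=3 |E|=3  E = 1-q->0 1-q->1 2-p->1
final graph: no rule applies after step 2
NF nodes: {0:A, 1:A, 2:C}

Answer: 3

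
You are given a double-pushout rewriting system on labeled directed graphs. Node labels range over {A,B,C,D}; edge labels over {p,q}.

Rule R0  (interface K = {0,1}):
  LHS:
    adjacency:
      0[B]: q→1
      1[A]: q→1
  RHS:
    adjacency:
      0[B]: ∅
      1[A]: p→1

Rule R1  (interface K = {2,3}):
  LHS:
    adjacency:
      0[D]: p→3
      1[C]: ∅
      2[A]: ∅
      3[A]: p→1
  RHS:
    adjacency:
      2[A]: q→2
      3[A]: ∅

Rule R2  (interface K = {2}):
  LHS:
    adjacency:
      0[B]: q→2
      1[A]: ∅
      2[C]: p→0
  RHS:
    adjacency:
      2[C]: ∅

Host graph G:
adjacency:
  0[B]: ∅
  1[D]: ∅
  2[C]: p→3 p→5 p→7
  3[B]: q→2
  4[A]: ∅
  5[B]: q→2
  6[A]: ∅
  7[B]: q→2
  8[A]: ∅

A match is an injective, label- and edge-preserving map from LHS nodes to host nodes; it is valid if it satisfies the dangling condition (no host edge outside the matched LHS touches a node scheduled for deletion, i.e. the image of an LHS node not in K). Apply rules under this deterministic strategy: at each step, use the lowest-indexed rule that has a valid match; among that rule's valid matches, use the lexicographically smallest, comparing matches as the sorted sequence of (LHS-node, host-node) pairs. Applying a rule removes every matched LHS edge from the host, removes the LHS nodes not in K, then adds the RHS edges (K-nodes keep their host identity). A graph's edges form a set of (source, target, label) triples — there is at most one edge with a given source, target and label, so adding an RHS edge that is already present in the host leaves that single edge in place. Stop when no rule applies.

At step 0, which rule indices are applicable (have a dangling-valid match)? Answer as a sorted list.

R0: no valid match — LHS pattern not found
R1: no valid match — LHS pattern not found
R2: 9 valid matches — {0↦3, 1↦4, 2↦2}, {0↦3, 1↦6, 2↦2}, {0↦3, 1↦8, 2↦2} (+6 more)

Answer: [R2]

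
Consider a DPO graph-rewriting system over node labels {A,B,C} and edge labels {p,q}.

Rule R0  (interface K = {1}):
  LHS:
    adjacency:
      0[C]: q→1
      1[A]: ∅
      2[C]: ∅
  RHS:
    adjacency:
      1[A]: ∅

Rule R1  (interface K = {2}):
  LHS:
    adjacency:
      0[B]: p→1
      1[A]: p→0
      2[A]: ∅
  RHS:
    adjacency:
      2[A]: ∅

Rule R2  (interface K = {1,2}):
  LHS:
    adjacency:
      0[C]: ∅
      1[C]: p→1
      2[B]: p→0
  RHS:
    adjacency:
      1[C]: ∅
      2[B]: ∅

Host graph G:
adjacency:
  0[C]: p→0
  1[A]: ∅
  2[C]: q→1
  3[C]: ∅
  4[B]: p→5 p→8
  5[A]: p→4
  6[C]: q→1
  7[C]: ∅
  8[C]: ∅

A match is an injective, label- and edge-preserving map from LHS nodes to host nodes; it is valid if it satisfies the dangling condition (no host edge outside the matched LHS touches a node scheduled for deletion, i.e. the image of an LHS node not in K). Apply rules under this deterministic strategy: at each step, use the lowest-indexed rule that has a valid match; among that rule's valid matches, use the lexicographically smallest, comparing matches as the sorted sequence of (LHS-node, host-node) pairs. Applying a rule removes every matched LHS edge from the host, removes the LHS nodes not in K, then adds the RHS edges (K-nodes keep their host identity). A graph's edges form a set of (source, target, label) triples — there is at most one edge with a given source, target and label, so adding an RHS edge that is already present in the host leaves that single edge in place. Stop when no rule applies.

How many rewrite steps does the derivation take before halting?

Answer: 4

Rewrite trace:
start.  V:9 E:6  edges: 0-p->0 2-q->1 4-p->5 4-p->8 5-p->4 6-q->1
1. fire R0 via {0↦2, 1↦1, 2↦3}  →  V:7 E:5  edges: 0-p->0 4-p->5 4-p->8 5-p->4 6-q->1
2. fire R0 via {0↦6, 1↦1, 2↦7}  →  V:5 E:4  edges: 0-p->0 4-p->5 4-p->8 5-p->4
3. fire R2 via {0↦8, 1↦0, 2↦4}  →  V:4 E:2  edges: 4-p->5 5-p->4
4. fire R1 via {0↦4, 1↦5, 2↦1}  →  V:2 E:0  edges: ∅
normal form: no rule applies after step 4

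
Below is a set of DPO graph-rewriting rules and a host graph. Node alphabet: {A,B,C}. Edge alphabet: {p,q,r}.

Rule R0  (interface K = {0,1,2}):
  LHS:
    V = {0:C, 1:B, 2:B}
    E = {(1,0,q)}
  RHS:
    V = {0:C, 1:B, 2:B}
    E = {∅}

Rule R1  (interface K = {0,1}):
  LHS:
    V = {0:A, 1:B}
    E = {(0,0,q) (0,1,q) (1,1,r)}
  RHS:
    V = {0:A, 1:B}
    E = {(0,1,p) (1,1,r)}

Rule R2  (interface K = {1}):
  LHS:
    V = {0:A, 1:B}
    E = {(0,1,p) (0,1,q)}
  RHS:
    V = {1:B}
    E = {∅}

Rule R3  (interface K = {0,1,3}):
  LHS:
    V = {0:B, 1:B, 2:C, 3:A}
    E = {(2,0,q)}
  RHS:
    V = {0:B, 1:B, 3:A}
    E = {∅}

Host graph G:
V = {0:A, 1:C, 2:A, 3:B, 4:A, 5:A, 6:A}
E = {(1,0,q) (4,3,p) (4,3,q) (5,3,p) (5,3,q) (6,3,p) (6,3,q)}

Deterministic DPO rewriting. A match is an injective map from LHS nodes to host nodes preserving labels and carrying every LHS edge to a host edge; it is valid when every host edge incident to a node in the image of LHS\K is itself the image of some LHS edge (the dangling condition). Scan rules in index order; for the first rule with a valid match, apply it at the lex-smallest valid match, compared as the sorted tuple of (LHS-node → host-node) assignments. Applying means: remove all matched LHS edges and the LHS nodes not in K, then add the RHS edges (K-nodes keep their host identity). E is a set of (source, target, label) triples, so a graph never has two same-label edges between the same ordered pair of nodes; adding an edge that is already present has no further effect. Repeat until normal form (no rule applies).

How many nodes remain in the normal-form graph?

Answer: 4

Rewrite trace:
start.  V:7 E:7  edges: 1-q->0 4-p->3 4-q->3 5-p->3 5-q->3 6-p->3 6-q->3
1. fire R2 via {0↦4, 1↦3}  →  V:6 E:5  edges: 1-q->0 5-p->3 5-q->3 6-p->3 6-q->3
2. fire R2 via {0↦5, 1↦3}  →  V:5 E:3  edges: 1-q->0 6-p->3 6-q->3
3. fire R2 via {0↦6, 1↦3}  →  V:4 E:1  edges: 1-q->0
halt: no rule applies after step 3
NF nodes: {0:A, 1:C, 2:A, 3:B}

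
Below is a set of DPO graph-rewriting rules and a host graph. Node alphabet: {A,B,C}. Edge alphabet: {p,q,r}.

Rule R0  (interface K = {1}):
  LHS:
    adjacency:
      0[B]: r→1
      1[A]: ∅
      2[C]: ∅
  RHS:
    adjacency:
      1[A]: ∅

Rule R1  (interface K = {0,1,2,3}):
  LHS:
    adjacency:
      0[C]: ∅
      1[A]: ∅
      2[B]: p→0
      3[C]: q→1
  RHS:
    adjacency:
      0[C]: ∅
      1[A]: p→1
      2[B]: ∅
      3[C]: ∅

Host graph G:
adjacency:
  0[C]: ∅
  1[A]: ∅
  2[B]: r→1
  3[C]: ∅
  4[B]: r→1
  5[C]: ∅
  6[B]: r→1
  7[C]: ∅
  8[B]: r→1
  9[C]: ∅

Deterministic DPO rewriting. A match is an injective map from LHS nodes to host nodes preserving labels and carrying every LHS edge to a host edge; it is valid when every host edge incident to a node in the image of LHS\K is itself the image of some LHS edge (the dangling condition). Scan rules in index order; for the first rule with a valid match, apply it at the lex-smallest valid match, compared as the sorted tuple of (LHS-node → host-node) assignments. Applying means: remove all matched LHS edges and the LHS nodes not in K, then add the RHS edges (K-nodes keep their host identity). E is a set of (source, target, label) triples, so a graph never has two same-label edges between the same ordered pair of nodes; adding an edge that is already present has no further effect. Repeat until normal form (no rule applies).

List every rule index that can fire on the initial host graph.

R0: 20 valid matches — {0↦2, 1↦1, 2↦0}, {0↦2, 1↦1, 2↦3}, {0↦2, 1↦1, 2↦5} (+17 more)
R1: no valid match — LHS pattern not found

Answer: [R0]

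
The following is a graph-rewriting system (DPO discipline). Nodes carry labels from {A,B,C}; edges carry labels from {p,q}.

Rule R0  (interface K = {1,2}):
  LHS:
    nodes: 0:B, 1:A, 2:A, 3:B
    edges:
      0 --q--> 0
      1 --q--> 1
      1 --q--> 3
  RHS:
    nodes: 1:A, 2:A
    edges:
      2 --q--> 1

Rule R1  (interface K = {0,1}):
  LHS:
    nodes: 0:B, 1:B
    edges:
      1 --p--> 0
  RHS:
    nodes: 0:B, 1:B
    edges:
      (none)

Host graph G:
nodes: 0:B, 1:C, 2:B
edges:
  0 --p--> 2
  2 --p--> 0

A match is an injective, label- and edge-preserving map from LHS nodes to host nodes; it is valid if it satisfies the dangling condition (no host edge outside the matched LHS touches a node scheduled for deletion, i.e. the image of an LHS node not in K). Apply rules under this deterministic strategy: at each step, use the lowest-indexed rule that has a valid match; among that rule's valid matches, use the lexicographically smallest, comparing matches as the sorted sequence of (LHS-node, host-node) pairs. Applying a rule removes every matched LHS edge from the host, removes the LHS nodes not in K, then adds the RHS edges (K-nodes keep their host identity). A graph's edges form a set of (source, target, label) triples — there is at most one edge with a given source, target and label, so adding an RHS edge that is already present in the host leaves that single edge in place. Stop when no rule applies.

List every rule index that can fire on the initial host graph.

Answer: [R1]

Derivation:
R0: no valid match — LHS pattern not found
R1: 2 valid matches — {0↦0, 1↦2}, {0↦2, 1↦0}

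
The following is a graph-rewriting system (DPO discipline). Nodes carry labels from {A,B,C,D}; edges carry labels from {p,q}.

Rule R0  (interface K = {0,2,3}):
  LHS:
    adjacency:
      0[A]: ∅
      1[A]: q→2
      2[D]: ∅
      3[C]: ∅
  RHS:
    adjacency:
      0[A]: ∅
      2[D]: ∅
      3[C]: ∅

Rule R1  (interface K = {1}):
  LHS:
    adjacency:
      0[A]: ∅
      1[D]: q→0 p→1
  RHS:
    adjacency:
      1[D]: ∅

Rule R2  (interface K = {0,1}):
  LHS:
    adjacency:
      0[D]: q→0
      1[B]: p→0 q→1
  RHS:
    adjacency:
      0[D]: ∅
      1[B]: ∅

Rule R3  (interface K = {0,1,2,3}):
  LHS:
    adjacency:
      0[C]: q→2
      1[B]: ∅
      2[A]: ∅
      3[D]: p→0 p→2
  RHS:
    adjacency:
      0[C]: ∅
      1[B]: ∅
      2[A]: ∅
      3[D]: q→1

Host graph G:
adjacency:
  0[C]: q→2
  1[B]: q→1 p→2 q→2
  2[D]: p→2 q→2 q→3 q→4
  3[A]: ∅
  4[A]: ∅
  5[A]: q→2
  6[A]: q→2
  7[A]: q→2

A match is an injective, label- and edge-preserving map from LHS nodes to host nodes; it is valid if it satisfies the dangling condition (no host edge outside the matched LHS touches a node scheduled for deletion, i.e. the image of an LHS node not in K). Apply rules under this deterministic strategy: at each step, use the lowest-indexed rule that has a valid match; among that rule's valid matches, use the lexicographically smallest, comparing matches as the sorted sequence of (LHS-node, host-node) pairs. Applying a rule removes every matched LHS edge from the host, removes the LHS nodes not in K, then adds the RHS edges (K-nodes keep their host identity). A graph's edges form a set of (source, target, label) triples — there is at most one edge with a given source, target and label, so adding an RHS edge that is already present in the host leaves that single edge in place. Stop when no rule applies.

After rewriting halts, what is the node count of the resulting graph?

Answer: 4

Derivation:
initial: |V|=8 |E|=11  E = 0-q->2 1-q->1 1-p->2 1-q->2 2-p->2 2-q->2 2-q->3 2-q->4 5-q->2 6-q->2 7-q->2
step 1: apply R0 at {0↦3, 1↦5, 2↦2, 3↦0}  → |V|=7 |E|=10  E = 0-q->2 1-q->1 1-p->2 1-q->2 2-p->2 2-q->2 2-q->3 2-q->4 6-q->2 7-q->2
step 2: apply R0 at {0↦3, 1↦6, 2↦2, 3↦0}  → |V|=6 |E|=9  E = 0-q->2 1-q->1 1-p->2 1-q->2 2-p->2 2-q->2 2-q->3 2-q->4 7-q->2
step 3: apply R0 at {0↦3, 1↦7, 2↦2, 3↦0}  → |V|=5 |E|=8  E = 0-q->2 1-q->1 1-p->2 1-q->2 2-p->2 2-q->2 2-q->3 2-q->4
step 4: apply R1 at {0↦3, 1↦2}  → |V|=4 |E|=6  E = 0-q->2 1-q->1 1-p->2 1-q->2 2-q->2 2-q->4
step 5: apply R2 at {0↦2, 1↦1}  → |V|=4 |E|=3  E = 0-q->2 1-q->2 2-q->4
normal form: no rule applies after step 5
NF nodes: {0:C, 1:B, 2:D, 4:A}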